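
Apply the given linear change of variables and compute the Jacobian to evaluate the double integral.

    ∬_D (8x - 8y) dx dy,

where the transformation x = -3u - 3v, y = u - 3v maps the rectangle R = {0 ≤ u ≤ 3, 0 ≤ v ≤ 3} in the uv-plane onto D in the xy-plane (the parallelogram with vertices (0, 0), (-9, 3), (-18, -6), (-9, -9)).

Compute the Jacobian determinant of (x, y) with respect to (u, v):

    ∂(x,y)/∂(u,v) = | -3  -3 | = (-3)(-3) - (-3)(1) = 12.
                   | 1  -3 |

Its absolute value is |J| = 12 (the area scaling factor).

Substituting x = -3u - 3v, y = u - 3v into the integrand,

    8x - 8y → -32u,

so the integral becomes

    ∬_R (-32u) · |J| du dv = ∫_0^3 ∫_0^3 (-384u) dv du.

Inner (v): -1152u.
Outer (u): -5184.

Therefore ∬_D (8x - 8y) dx dy = -5184.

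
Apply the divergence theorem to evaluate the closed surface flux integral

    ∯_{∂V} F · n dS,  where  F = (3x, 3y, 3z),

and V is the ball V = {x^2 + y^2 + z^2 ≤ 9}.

By the divergence theorem,

    ∯_{∂V} F · n dS = ∭_V (∇ · F) dV.

Compute the divergence:
    ∇ · F = ∂F_x/∂x + ∂F_y/∂y + ∂F_z/∂z = 3 + 3 + 3 = 9.

In spherical coordinates, x = ρ sin(φ) cos(θ), y = ρ sin(φ) sin(θ), z = ρ cos(φ), dV = ρ^2 sin(φ) dρ dφ dθ, with 0 ≤ ρ ≤ 3, 0 ≤ φ ≤ π, 0 ≤ θ ≤ 2π.

The integrand, after substitution and multiplying by the volume element, becomes (9) · ρ^2 sin(φ), so

    ∭_V (∇·F) dV = ∫_0^{2π} ∫_0^{π} ∫_0^{3} (9) · ρ^2 sin(φ) dρ dφ dθ.

Inner (ρ from 0 to 3): 81sin(φ).
Middle (φ from 0 to π): 162.
Outer (θ from 0 to 2π): 324π.

Therefore ∯_{∂V} F · n dS = 324π.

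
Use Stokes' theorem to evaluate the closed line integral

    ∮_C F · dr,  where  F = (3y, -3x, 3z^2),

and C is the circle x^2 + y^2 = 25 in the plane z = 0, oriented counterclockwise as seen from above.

Let S be the flat disk x^2 + y^2 ≤ 25 in the plane z = 0, with upward unit normal n̂ = ẑ. By Stokes' theorem,

    ∮_C F · dr = ∬_S (∇ × F) · n̂ dS = ∬_D (curl F)_z dA,

where D is the disk x^2 + y^2 ≤ 25.

Compute the curl of F = (3y, -3x, 3z^2):
    (∇ × F)_x = ∂F_z/∂y - ∂F_y/∂z = 0,
    (∇ × F)_y = ∂F_x/∂z - ∂F_z/∂x = 0,
    (∇ × F)_z = ∂F_y/∂x - ∂F_x/∂y = -6.

On z = 0, (curl F)_z = -6.

Convert to polar (x = r cos θ, y = r sin θ, dA = r dr dθ); the integrand becomes -6, so

    ∬_D (curl F)_z dA = ∫_0^{2π} ∫_0^{5} (-6) · r dr dθ.

Inner (r from 0 to 5): -75.
Outer (θ from 0 to 2π): -150π.

Therefore ∮_C F · dr = -150π.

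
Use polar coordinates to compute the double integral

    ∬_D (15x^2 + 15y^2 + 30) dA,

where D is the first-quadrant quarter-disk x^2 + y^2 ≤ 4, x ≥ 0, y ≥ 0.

The region D is 0 ≤ r ≤ 2, 0 ≤ θ ≤ π/2 in polar coordinates, where x = r cos(θ), y = r sin(θ), and dA = r dr dθ.

Under the substitution, the integrand becomes 15r^2 + 30, so

    ∬_D (15x^2 + 15y^2 + 30) dA = ∫_{0}^{π/2} ∫_{0}^{2} (15r^2 + 30) · r dr dθ.

Inner integral (in r): ∫_{0}^{2} (15r^2 + 30) · r dr = 120.

Outer integral (in θ): ∫_{0}^{π/2} (120) dθ = 60π.

Therefore ∬_D (15x^2 + 15y^2 + 30) dA = 60π.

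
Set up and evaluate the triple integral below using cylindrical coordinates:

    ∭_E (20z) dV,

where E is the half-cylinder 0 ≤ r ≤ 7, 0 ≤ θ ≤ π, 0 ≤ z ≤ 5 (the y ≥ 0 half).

In cylindrical coordinates, x = r cos(θ), y = r sin(θ), z = z, and dV = r dr dθ dz.

The integrand becomes 20z, so

    ∭_E (20z) dV = ∫_{0}^{π} ∫_{0}^{7} ∫_{0}^{5} (20z) · r dz dr dθ.

Inner (z): 250r.
Middle (r from 0 to 7): 6125.
Outer (θ): 6125π.

Therefore the triple integral equals 6125π.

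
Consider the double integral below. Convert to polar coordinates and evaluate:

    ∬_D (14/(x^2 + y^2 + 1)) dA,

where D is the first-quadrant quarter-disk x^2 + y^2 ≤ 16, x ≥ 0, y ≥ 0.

The region D is 0 ≤ r ≤ 4, 0 ≤ θ ≤ π/2 in polar coordinates, where x = r cos(θ), y = r sin(θ), and dA = r dr dθ.

Under the substitution, the integrand becomes 14/(r^2 + 1), so

    ∬_D (14/(x^2 + y^2 + 1)) dA = ∫_{0}^{π/2} ∫_{0}^{4} (14/(r^2 + 1)) · r dr dθ.

Inner integral (in r): ∫_{0}^{4} (14/(r^2 + 1)) · r dr = log(410338673).

Outer integral (in θ): ∫_{0}^{π/2} (log(410338673)) dθ = log(410338673^(π/2)).

Therefore ∬_D (14/(x^2 + y^2 + 1)) dA = log(410338673^(π/2)).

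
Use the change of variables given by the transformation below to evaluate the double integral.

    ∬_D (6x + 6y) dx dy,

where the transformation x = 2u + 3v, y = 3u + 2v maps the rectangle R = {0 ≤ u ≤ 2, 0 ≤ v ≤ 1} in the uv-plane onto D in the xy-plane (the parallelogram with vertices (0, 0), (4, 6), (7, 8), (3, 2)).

Compute the Jacobian determinant of (x, y) with respect to (u, v):

    ∂(x,y)/∂(u,v) = | 2  3 | = (2)(2) - (3)(3) = -5.
                   | 3  2 |

Its absolute value is |J| = 5 (the area scaling factor).

Substituting x = 2u + 3v, y = 3u + 2v into the integrand,

    6x + 6y → 30u + 30v,

so the integral becomes

    ∬_R (30u + 30v) · |J| du dv = ∫_0^2 ∫_0^1 (150u + 150v) dv du.

Inner (v): 150u + 75.
Outer (u): 450.

Therefore ∬_D (6x + 6y) dx dy = 450.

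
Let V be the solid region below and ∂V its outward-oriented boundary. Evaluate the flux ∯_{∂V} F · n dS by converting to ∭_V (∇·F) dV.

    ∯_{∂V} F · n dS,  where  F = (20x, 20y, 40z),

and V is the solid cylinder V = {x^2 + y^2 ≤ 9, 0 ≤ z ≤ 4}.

By the divergence theorem,

    ∯_{∂V} F · n dS = ∭_V (∇ · F) dV.

Compute the divergence:
    ∇ · F = ∂F_x/∂x + ∂F_y/∂y + ∂F_z/∂z = 20 + 20 + 40 = 80.

In cylindrical coordinates, x = r cos(θ), y = r sin(θ), z = z, dV = r dr dθ dz, with 0 ≤ r ≤ 3, 0 ≤ θ ≤ 2π, 0 ≤ z ≤ 4.

The integrand, after substitution and multiplying by the volume element, becomes (80) · r, so

    ∭_V (∇·F) dV = ∫_0^{2π} ∫_0^{3} ∫_0^{4} (80) · r dz dr dθ.

Inner (z from 0 to 4): 320r.
Middle (r from 0 to 3): 1440.
Outer (θ from 0 to 2π): 2880π.

Therefore ∯_{∂V} F · n dS = 2880π.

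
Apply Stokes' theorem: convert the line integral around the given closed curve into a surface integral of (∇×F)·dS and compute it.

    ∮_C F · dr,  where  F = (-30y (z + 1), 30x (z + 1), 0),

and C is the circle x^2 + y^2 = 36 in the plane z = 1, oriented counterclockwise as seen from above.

Let S be the flat disk x^2 + y^2 ≤ 36 in the plane z = 1, with upward unit normal n̂ = ẑ. By Stokes' theorem,

    ∮_C F · dr = ∬_S (∇ × F) · n̂ dS = ∬_D (curl F)_z dA,

where D is the disk x^2 + y^2 ≤ 36.

Compute the curl of F = (-30y (z + 1), 30x (z + 1), 0):
    (∇ × F)_x = ∂F_z/∂y - ∂F_y/∂z = -30x,
    (∇ × F)_y = ∂F_x/∂z - ∂F_z/∂x = -30y,
    (∇ × F)_z = ∂F_y/∂x - ∂F_x/∂y = 60z + 60.

On z = 1, (curl F)_z = 120.

Convert to polar (x = r cos θ, y = r sin θ, dA = r dr dθ); the integrand becomes 120, so

    ∬_D (curl F)_z dA = ∫_0^{2π} ∫_0^{6} (120) · r dr dθ.

Inner (r from 0 to 6): 2160.
Outer (θ from 0 to 2π): 4320π.

Therefore ∮_C F · dr = 4320π.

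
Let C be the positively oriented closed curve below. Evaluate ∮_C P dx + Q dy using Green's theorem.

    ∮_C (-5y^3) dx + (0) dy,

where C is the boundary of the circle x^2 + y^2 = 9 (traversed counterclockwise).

Green's theorem converts the closed line integral into a double integral over the enclosed region D:

    ∮_C P dx + Q dy = ∬_D (∂Q/∂x - ∂P/∂y) dA.

Here P = -5y^3, Q = 0, so

    ∂Q/∂x = 0,    ∂P/∂y = -15y^2,
    ∂Q/∂x - ∂P/∂y = 15y^2.

D is the region x^2 + y^2 ≤ 9. Evaluating the double integral:

In polar coordinates (x = r cos θ, y = r sin θ, dA = r dr dθ) the integrand becomes 15r^2sin(θ)^2, so

    ∬_D (15y^2) dA = ∫_0^{2π} ∫_0^{3} (15r^2sin(θ)^2) · r dr dθ.

Inner (r from 0 to 3): 1215sin(θ)^2/4.
Outer (θ from 0 to 2π): 1215π/4.

Therefore ∮_C P dx + Q dy = 1215π/4.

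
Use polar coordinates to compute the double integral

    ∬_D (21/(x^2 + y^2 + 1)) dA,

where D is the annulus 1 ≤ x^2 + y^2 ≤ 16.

The region D is 1 ≤ r ≤ 4, 0 ≤ θ ≤ 2π in polar coordinates, where x = r cos(θ), y = r sin(θ), and dA = r dr dθ.

Under the substitution, the integrand becomes 21/(r^2 + 1), so

    ∬_D (21/(x^2 + y^2 + 1)) dA = ∫_{0}^{2π} ∫_{1}^{4} (21/(r^2 + 1)) · r dr dθ.

Inner integral (in r): ∫_{1}^{4} (21/(r^2 + 1)) · r dr = log(2015993900449sqrt(34)/2048).

Outer integral (in θ): ∫_{0}^{2π} (log(2015993900449sqrt(34)/2048)) dθ = log((2015993900449sqrt(34)/2048)^(2π)).

Therefore ∬_D (21/(x^2 + y^2 + 1)) dA = log((2015993900449sqrt(34)/2048)^(2π)).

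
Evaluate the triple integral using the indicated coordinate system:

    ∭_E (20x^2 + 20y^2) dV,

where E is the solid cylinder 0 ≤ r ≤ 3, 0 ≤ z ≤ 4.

In cylindrical coordinates, x = r cos(θ), y = r sin(θ), z = z, and dV = r dr dθ dz.

The integrand becomes 20r^2, so

    ∭_E (20x^2 + 20y^2) dV = ∫_{0}^{2π} ∫_{0}^{3} ∫_{0}^{4} (20r^2) · r dz dr dθ.

Inner (z): 80r^3.
Middle (r from 0 to 3): 1620.
Outer (θ): 3240π.

Therefore the triple integral equals 3240π.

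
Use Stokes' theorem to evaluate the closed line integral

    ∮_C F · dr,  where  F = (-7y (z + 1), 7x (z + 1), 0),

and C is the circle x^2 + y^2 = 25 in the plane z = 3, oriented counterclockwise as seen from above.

Let S be the flat disk x^2 + y^2 ≤ 25 in the plane z = 3, with upward unit normal n̂ = ẑ. By Stokes' theorem,

    ∮_C F · dr = ∬_S (∇ × F) · n̂ dS = ∬_D (curl F)_z dA,

where D is the disk x^2 + y^2 ≤ 25.

Compute the curl of F = (-7y (z + 1), 7x (z + 1), 0):
    (∇ × F)_x = ∂F_z/∂y - ∂F_y/∂z = -7x,
    (∇ × F)_y = ∂F_x/∂z - ∂F_z/∂x = -7y,
    (∇ × F)_z = ∂F_y/∂x - ∂F_x/∂y = 14z + 14.

On z = 3, (curl F)_z = 56.

Convert to polar (x = r cos θ, y = r sin θ, dA = r dr dθ); the integrand becomes 56, so

    ∬_D (curl F)_z dA = ∫_0^{2π} ∫_0^{5} (56) · r dr dθ.

Inner (r from 0 to 5): 700.
Outer (θ from 0 to 2π): 1400π.

Therefore ∮_C F · dr = 1400π.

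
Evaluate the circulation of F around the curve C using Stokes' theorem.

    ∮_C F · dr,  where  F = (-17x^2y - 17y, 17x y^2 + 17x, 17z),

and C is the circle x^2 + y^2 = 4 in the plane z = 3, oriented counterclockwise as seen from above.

Let S be the flat disk x^2 + y^2 ≤ 4 in the plane z = 3, with upward unit normal n̂ = ẑ. By Stokes' theorem,

    ∮_C F · dr = ∬_S (∇ × F) · n̂ dS = ∬_D (curl F)_z dA,

where D is the disk x^2 + y^2 ≤ 4.

Compute the curl of F = (-17x^2y - 17y, 17x y^2 + 17x, 17z):
    (∇ × F)_x = ∂F_z/∂y - ∂F_y/∂z = 0,
    (∇ × F)_y = ∂F_x/∂z - ∂F_z/∂x = 0,
    (∇ × F)_z = ∂F_y/∂x - ∂F_x/∂y = 17x^2 + 17y^2 + 34.

On z = 3, (curl F)_z = 17x^2 + 17y^2 + 34.

Convert to polar (x = r cos θ, y = r sin θ, dA = r dr dθ); the integrand becomes 17r^2 + 34, so

    ∬_D (curl F)_z dA = ∫_0^{2π} ∫_0^{2} (17r^2 + 34) · r dr dθ.

Inner (r from 0 to 2): 136.
Outer (θ from 0 to 2π): 272π.

Therefore ∮_C F · dr = 272π.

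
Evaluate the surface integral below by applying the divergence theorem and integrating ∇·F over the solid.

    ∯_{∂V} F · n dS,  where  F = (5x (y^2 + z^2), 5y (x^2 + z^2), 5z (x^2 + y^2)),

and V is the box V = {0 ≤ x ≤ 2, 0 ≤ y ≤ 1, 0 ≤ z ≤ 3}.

By the divergence theorem,

    ∯_{∂V} F · n dS = ∭_V (∇ · F) dV.

Compute the divergence:
    ∇ · F = ∂F_x/∂x + ∂F_y/∂y + ∂F_z/∂z = 5y^2 + 5z^2 + 5x^2 + 5z^2 + 5x^2 + 5y^2 = 10x^2 + 10y^2 + 10z^2.

V is a rectangular box, so dV = dx dy dz with 0 ≤ x ≤ 2, 0 ≤ y ≤ 1, 0 ≤ z ≤ 3.

Integrate (10x^2 + 10y^2 + 10z^2) over V as an iterated integral:

    ∭_V (∇·F) dV = ∫_0^{2} ∫_0^{1} ∫_0^{3} (10x^2 + 10y^2 + 10z^2) dz dy dx.

Inner (z from 0 to 3): 30x^2 + 30y^2 + 90.
Middle (y from 0 to 1): 30x^2 + 100.
Outer (x from 0 to 2): 280.

Therefore ∯_{∂V} F · n dS = 280.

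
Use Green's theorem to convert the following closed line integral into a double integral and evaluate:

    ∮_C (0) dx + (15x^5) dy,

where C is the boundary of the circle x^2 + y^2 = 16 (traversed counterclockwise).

Green's theorem converts the closed line integral into a double integral over the enclosed region D:

    ∮_C P dx + Q dy = ∬_D (∂Q/∂x - ∂P/∂y) dA.

Here P = 0, Q = 15x^5, so

    ∂Q/∂x = 75x^4,    ∂P/∂y = 0,
    ∂Q/∂x - ∂P/∂y = 75x^4.

D is the region x^2 + y^2 ≤ 16. Evaluating the double integral:

In polar coordinates (x = r cos θ, y = r sin θ, dA = r dr dθ) the integrand becomes 75r^4cos(θ)^4, so

    ∬_D (75x^4) dA = ∫_0^{2π} ∫_0^{4} (75r^4cos(θ)^4) · r dr dθ.

Inner (r from 0 to 4): 51200cos(θ)^4.
Outer (θ from 0 to 2π): 38400π.

Therefore ∮_C P dx + Q dy = 38400π.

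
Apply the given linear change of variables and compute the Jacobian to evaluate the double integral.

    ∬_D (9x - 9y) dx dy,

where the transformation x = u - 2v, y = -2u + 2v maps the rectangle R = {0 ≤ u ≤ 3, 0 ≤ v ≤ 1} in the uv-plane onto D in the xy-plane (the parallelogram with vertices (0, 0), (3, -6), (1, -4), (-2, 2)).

Compute the Jacobian determinant of (x, y) with respect to (u, v):

    ∂(x,y)/∂(u,v) = | 1  -2 | = (1)(2) - (-2)(-2) = -2.
                   | -2  2 |

Its absolute value is |J| = 2 (the area scaling factor).

Substituting x = u - 2v, y = -2u + 2v into the integrand,

    9x - 9y → 27u - 36v,

so the integral becomes

    ∬_R (27u - 36v) · |J| du dv = ∫_0^3 ∫_0^1 (54u - 72v) dv du.

Inner (v): 54u - 36.
Outer (u): 135.

Therefore ∬_D (9x - 9y) dx dy = 135.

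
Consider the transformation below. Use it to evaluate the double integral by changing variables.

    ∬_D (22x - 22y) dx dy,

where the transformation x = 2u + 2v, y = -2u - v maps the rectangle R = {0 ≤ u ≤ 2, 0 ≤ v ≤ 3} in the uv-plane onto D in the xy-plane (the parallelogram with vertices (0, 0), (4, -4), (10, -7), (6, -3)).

Compute the Jacobian determinant of (x, y) with respect to (u, v):

    ∂(x,y)/∂(u,v) = | 2  2 | = (2)(-1) - (2)(-2) = 2.
                   | -2  -1 |

Its absolute value is |J| = 2 (the area scaling factor).

Substituting x = 2u + 2v, y = -2u - v into the integrand,

    22x - 22y → 88u + 66v,

so the integral becomes

    ∬_R (88u + 66v) · |J| du dv = ∫_0^2 ∫_0^3 (176u + 132v) dv du.

Inner (v): 528u + 594.
Outer (u): 2244.

Therefore ∬_D (22x - 22y) dx dy = 2244.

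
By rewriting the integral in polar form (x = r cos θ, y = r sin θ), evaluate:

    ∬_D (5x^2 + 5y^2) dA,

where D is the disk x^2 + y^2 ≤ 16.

The region D is 0 ≤ r ≤ 4, 0 ≤ θ ≤ 2π in polar coordinates, where x = r cos(θ), y = r sin(θ), and dA = r dr dθ.

Under the substitution, the integrand becomes 5r^2, so

    ∬_D (5x^2 + 5y^2) dA = ∫_{0}^{2π} ∫_{0}^{4} (5r^2) · r dr dθ.

Inner integral (in r): ∫_{0}^{4} (5r^2) · r dr = 320.

Outer integral (in θ): ∫_{0}^{2π} (320) dθ = 640π.

Therefore ∬_D (5x^2 + 5y^2) dA = 640π.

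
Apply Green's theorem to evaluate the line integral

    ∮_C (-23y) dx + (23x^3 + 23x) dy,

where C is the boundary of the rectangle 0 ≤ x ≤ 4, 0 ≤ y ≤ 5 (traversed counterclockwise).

Green's theorem converts the closed line integral into a double integral over the enclosed region D:

    ∮_C P dx + Q dy = ∬_D (∂Q/∂x - ∂P/∂y) dA.

Here P = -23y, Q = 23x^3 + 23x, so

    ∂Q/∂x = 69x^2 + 23,    ∂P/∂y = -23,
    ∂Q/∂x - ∂P/∂y = 69x^2 + 46.

D is the region 0 ≤ x ≤ 4, 0 ≤ y ≤ 5. Evaluating the double integral:

    ∬_D (69x^2 + 46) dA = ∫_0^{4} ∫_0^{5} (69x^2 + 46) dy dx.

Inner (y from 0 to 5): 345x^2 + 230.
Outer (x from 0 to 4): 8280.

Therefore ∮_C P dx + Q dy = 8280.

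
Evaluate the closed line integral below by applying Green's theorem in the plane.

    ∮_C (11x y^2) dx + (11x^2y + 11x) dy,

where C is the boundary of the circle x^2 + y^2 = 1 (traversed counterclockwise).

Green's theorem converts the closed line integral into a double integral over the enclosed region D:

    ∮_C P dx + Q dy = ∬_D (∂Q/∂x - ∂P/∂y) dA.

Here P = 11x y^2, Q = 11x^2y + 11x, so

    ∂Q/∂x = 22x y + 11,    ∂P/∂y = 22x y,
    ∂Q/∂x - ∂P/∂y = 11.

D is the region x^2 + y^2 ≤ 1. Evaluating the double integral:

In polar coordinates (x = r cos θ, y = r sin θ, dA = r dr dθ) the integrand becomes 11, so

    ∬_D (11) dA = ∫_0^{2π} ∫_0^{1} (11) · r dr dθ.

Inner (r from 0 to 1): 11/2.
Outer (θ from 0 to 2π): 11π.

Therefore ∮_C P dx + Q dy = 11π.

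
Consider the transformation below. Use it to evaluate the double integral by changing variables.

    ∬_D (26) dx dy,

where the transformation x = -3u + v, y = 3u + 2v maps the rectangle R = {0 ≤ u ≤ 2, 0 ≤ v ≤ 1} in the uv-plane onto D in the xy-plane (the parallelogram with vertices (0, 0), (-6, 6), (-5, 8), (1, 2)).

Compute the Jacobian determinant of (x, y) with respect to (u, v):

    ∂(x,y)/∂(u,v) = | -3  1 | = (-3)(2) - (1)(3) = -9.
                   | 3  2 |

Its absolute value is |J| = 9 (the area scaling factor).

Substituting x = -3u + v, y = 3u + 2v into the integrand,

    26 → 26,

so the integral becomes

    ∬_R (26) · |J| du dv = ∫_0^2 ∫_0^1 (234) dv du.

Inner (v): 234.
Outer (u): 468.

Therefore ∬_D (26) dx dy = 468.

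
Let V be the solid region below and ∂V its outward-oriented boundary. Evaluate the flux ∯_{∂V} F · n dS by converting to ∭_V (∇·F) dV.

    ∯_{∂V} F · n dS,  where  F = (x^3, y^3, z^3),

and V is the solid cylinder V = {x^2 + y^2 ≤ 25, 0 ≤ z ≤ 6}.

By the divergence theorem,

    ∯_{∂V} F · n dS = ∭_V (∇ · F) dV.

Compute the divergence:
    ∇ · F = ∂F_x/∂x + ∂F_y/∂y + ∂F_z/∂z = 3x^2 + 3y^2 + 3z^2.

In cylindrical coordinates, x = r cos(θ), y = r sin(θ), z = z, dV = r dr dθ dz, with 0 ≤ r ≤ 5, 0 ≤ θ ≤ 2π, 0 ≤ z ≤ 6.

The integrand, after substitution and multiplying by the volume element, becomes (3r^2 + 3z^2) · r, so

    ∭_V (∇·F) dV = ∫_0^{2π} ∫_0^{5} ∫_0^{6} (3r^2 + 3z^2) · r dz dr dθ.

Inner (z from 0 to 6): 18r (r^2 + 12).
Middle (r from 0 to 5): 11025/2.
Outer (θ from 0 to 2π): 11025π.

Therefore ∯_{∂V} F · n dS = 11025π.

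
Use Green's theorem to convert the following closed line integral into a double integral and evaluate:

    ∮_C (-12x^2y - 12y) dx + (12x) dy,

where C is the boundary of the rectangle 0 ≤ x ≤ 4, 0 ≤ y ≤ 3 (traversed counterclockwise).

Green's theorem converts the closed line integral into a double integral over the enclosed region D:

    ∮_C P dx + Q dy = ∬_D (∂Q/∂x - ∂P/∂y) dA.

Here P = -12x^2y - 12y, Q = 12x, so

    ∂Q/∂x = 12,    ∂P/∂y = -12x^2 - 12,
    ∂Q/∂x - ∂P/∂y = 12x^2 + 24.

D is the region 0 ≤ x ≤ 4, 0 ≤ y ≤ 3. Evaluating the double integral:

    ∬_D (12x^2 + 24) dA = ∫_0^{4} ∫_0^{3} (12x^2 + 24) dy dx.

Inner (y from 0 to 3): 36x^2 + 72.
Outer (x from 0 to 4): 1056.

Therefore ∮_C P dx + Q dy = 1056.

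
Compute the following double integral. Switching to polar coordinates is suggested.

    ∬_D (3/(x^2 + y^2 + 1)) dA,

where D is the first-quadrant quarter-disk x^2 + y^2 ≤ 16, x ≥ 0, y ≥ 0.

The region D is 0 ≤ r ≤ 4, 0 ≤ θ ≤ π/2 in polar coordinates, where x = r cos(θ), y = r sin(θ), and dA = r dr dθ.

Under the substitution, the integrand becomes 3/(r^2 + 1), so

    ∬_D (3/(x^2 + y^2 + 1)) dA = ∫_{0}^{π/2} ∫_{0}^{4} (3/(r^2 + 1)) · r dr dθ.

Inner integral (in r): ∫_{0}^{4} (3/(r^2 + 1)) · r dr = 3log(17)/2.

Outer integral (in θ): ∫_{0}^{π/2} (3log(17)/2) dθ = 3π log(17)/4.

Therefore ∬_D (3/(x^2 + y^2 + 1)) dA = 3π log(17)/4.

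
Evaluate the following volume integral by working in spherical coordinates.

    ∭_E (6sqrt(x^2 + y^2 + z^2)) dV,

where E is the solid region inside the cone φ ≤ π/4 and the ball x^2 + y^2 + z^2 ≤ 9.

In spherical coordinates, x = ρ sin(φ) cos(θ), y = ρ sin(φ) sin(θ), z = ρ cos(φ), and dV = ρ^2 sin(φ) dρ dφ dθ.

The integrand becomes 6ρ, so

    ∭_E (6sqrt(x^2 + y^2 + z^2)) dV = ∫_{0}^{2π} ∫_{0}^{π/4} ∫_{0}^{3} (6ρ) · ρ^2 sin(φ) dρ dφ dθ.

Inner (ρ): 243sin(φ)/2.
Middle (φ): 243/2 - 243sqrt(2)/4.
Outer (θ): 243π (2 - sqrt(2))/2.

Therefore the triple integral equals 243π (2 - sqrt(2))/2.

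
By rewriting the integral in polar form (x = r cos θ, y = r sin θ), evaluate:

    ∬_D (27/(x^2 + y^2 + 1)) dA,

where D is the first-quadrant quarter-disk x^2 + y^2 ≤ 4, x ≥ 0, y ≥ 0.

The region D is 0 ≤ r ≤ 2, 0 ≤ θ ≤ π/2 in polar coordinates, where x = r cos(θ), y = r sin(θ), and dA = r dr dθ.

Under the substitution, the integrand becomes 27/(r^2 + 1), so

    ∬_D (27/(x^2 + y^2 + 1)) dA = ∫_{0}^{π/2} ∫_{0}^{2} (27/(r^2 + 1)) · r dr dθ.

Inner integral (in r): ∫_{0}^{2} (27/(r^2 + 1)) · r dr = 27log(5)/2.

Outer integral (in θ): ∫_{0}^{π/2} (27log(5)/2) dθ = 27π log(5)/4.

Therefore ∬_D (27/(x^2 + y^2 + 1)) dA = 27π log(5)/4.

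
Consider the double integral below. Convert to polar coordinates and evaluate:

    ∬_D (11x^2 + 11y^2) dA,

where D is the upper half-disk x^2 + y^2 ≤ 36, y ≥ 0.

The region D is 0 ≤ r ≤ 6, 0 ≤ θ ≤ π in polar coordinates, where x = r cos(θ), y = r sin(θ), and dA = r dr dθ.

Under the substitution, the integrand becomes 11r^2, so

    ∬_D (11x^2 + 11y^2) dA = ∫_{0}^{π} ∫_{0}^{6} (11r^2) · r dr dθ.

Inner integral (in r): ∫_{0}^{6} (11r^2) · r dr = 3564.

Outer integral (in θ): ∫_{0}^{π} (3564) dθ = 3564π.

Therefore ∬_D (11x^2 + 11y^2) dA = 3564π.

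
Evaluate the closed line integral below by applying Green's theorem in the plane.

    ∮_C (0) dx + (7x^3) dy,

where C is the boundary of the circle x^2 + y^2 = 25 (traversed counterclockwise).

Green's theorem converts the closed line integral into a double integral over the enclosed region D:

    ∮_C P dx + Q dy = ∬_D (∂Q/∂x - ∂P/∂y) dA.

Here P = 0, Q = 7x^3, so

    ∂Q/∂x = 21x^2,    ∂P/∂y = 0,
    ∂Q/∂x - ∂P/∂y = 21x^2.

D is the region x^2 + y^2 ≤ 25. Evaluating the double integral:

In polar coordinates (x = r cos θ, y = r sin θ, dA = r dr dθ) the integrand becomes 21r^2cos(θ)^2, so

    ∬_D (21x^2) dA = ∫_0^{2π} ∫_0^{5} (21r^2cos(θ)^2) · r dr dθ.

Inner (r from 0 to 5): 13125cos(θ)^2/4.
Outer (θ from 0 to 2π): 13125π/4.

Therefore ∮_C P dx + Q dy = 13125π/4.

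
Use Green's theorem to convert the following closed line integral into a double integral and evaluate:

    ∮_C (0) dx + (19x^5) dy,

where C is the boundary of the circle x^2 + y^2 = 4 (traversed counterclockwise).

Green's theorem converts the closed line integral into a double integral over the enclosed region D:

    ∮_C P dx + Q dy = ∬_D (∂Q/∂x - ∂P/∂y) dA.

Here P = 0, Q = 19x^5, so

    ∂Q/∂x = 95x^4,    ∂P/∂y = 0,
    ∂Q/∂x - ∂P/∂y = 95x^4.

D is the region x^2 + y^2 ≤ 4. Evaluating the double integral:

In polar coordinates (x = r cos θ, y = r sin θ, dA = r dr dθ) the integrand becomes 95r^4cos(θ)^4, so

    ∬_D (95x^4) dA = ∫_0^{2π} ∫_0^{2} (95r^4cos(θ)^4) · r dr dθ.

Inner (r from 0 to 2): 3040cos(θ)^4/3.
Outer (θ from 0 to 2π): 760π.

Therefore ∮_C P dx + Q dy = 760π.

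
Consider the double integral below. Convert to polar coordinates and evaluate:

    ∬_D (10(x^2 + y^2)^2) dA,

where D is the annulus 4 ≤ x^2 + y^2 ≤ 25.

The region D is 2 ≤ r ≤ 5, 0 ≤ θ ≤ 2π in polar coordinates, where x = r cos(θ), y = r sin(θ), and dA = r dr dθ.

Under the substitution, the integrand becomes 10r^4, so

    ∬_D (10(x^2 + y^2)^2) dA = ∫_{0}^{2π} ∫_{2}^{5} (10r^4) · r dr dθ.

Inner integral (in r): ∫_{2}^{5} (10r^4) · r dr = 25935.

Outer integral (in θ): ∫_{0}^{2π} (25935) dθ = 51870π.

Therefore ∬_D (10(x^2 + y^2)^2) dA = 51870π.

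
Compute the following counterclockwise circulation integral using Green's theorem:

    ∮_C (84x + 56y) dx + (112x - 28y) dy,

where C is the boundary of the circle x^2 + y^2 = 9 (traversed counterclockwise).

Green's theorem converts the closed line integral into a double integral over the enclosed region D:

    ∮_C P dx + Q dy = ∬_D (∂Q/∂x - ∂P/∂y) dA.

Here P = 84x + 56y, Q = 112x - 28y, so

    ∂Q/∂x = 112,    ∂P/∂y = 56,
    ∂Q/∂x - ∂P/∂y = 56.

D is the region x^2 + y^2 ≤ 9. Evaluating the double integral:

In polar coordinates (x = r cos θ, y = r sin θ, dA = r dr dθ) the integrand becomes 56, so

    ∬_D (56) dA = ∫_0^{2π} ∫_0^{3} (56) · r dr dθ.

Inner (r from 0 to 3): 252.
Outer (θ from 0 to 2π): 504π.

Therefore ∮_C P dx + Q dy = 504π.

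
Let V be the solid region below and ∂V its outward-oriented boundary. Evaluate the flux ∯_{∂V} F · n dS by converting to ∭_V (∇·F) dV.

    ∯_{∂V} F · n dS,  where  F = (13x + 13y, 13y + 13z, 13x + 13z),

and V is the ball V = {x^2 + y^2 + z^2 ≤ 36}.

By the divergence theorem,

    ∯_{∂V} F · n dS = ∭_V (∇ · F) dV.

Compute the divergence:
    ∇ · F = ∂F_x/∂x + ∂F_y/∂y + ∂F_z/∂z = 13 + 13 + 13 = 39.

In spherical coordinates, x = ρ sin(φ) cos(θ), y = ρ sin(φ) sin(θ), z = ρ cos(φ), dV = ρ^2 sin(φ) dρ dφ dθ, with 0 ≤ ρ ≤ 6, 0 ≤ φ ≤ π, 0 ≤ θ ≤ 2π.

The integrand, after substitution and multiplying by the volume element, becomes (39) · ρ^2 sin(φ), so

    ∭_V (∇·F) dV = ∫_0^{2π} ∫_0^{π} ∫_0^{6} (39) · ρ^2 sin(φ) dρ dφ dθ.

Inner (ρ from 0 to 6): 2808sin(φ).
Middle (φ from 0 to π): 5616.
Outer (θ from 0 to 2π): 11232π.

Therefore ∯_{∂V} F · n dS = 11232π.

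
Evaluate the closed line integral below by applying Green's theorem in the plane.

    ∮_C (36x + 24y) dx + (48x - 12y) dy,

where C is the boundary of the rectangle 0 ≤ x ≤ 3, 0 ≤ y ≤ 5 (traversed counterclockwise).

Green's theorem converts the closed line integral into a double integral over the enclosed region D:

    ∮_C P dx + Q dy = ∬_D (∂Q/∂x - ∂P/∂y) dA.

Here P = 36x + 24y, Q = 48x - 12y, so

    ∂Q/∂x = 48,    ∂P/∂y = 24,
    ∂Q/∂x - ∂P/∂y = 24.

D is the region 0 ≤ x ≤ 3, 0 ≤ y ≤ 5. Evaluating the double integral:

    ∬_D (24) dA = ∫_0^{3} ∫_0^{5} (24) dy dx.

Inner (y from 0 to 5): 120.
Outer (x from 0 to 3): 360.

Therefore ∮_C P dx + Q dy = 360.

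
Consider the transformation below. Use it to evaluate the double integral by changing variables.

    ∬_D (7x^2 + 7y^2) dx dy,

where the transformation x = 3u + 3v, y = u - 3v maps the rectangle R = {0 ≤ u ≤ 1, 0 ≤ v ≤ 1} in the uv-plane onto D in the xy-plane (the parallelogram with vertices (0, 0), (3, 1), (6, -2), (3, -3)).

Compute the Jacobian determinant of (x, y) with respect to (u, v):

    ∂(x,y)/∂(u,v) = | 3  3 | = (3)(-3) - (3)(1) = -12.
                   | 1  -3 |

Its absolute value is |J| = 12 (the area scaling factor).

Substituting x = 3u + 3v, y = u - 3v into the integrand,

    7x^2 + 7y^2 → 70u^2 + 84u v + 126v^2,

so the integral becomes

    ∬_R (70u^2 + 84u v + 126v^2) · |J| du dv = ∫_0^1 ∫_0^1 (840u^2 + 1008u v + 1512v^2) dv du.

Inner (v): 840u^2 + 504u + 504.
Outer (u): 1036.

Therefore ∬_D (7x^2 + 7y^2) dx dy = 1036.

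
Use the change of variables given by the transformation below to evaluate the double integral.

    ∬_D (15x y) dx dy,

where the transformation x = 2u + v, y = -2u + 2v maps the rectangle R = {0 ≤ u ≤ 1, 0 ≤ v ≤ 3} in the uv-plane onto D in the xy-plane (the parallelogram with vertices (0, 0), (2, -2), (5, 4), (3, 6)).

Compute the Jacobian determinant of (x, y) with respect to (u, v):

    ∂(x,y)/∂(u,v) = | 2  1 | = (2)(2) - (1)(-2) = 6.
                   | -2  2 |

Its absolute value is |J| = 6 (the area scaling factor).

Substituting x = 2u + v, y = -2u + 2v into the integrand,

    15x y → -60u^2 + 30u v + 30v^2,

so the integral becomes

    ∬_R (-60u^2 + 30u v + 30v^2) · |J| du dv = ∫_0^1 ∫_0^3 (-360u^2 + 180u v + 180v^2) dv du.

Inner (v): -1080u^2 + 810u + 1620.
Outer (u): 1665.

Therefore ∬_D (15x y) dx dy = 1665.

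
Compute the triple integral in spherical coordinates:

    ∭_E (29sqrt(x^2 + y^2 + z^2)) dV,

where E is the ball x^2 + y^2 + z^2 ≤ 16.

In spherical coordinates, x = ρ sin(φ) cos(θ), y = ρ sin(φ) sin(θ), z = ρ cos(φ), and dV = ρ^2 sin(φ) dρ dφ dθ.

The integrand becomes 29ρ, so

    ∭_E (29sqrt(x^2 + y^2 + z^2)) dV = ∫_{0}^{2π} ∫_{0}^{π} ∫_{0}^{4} (29ρ) · ρ^2 sin(φ) dρ dφ dθ.

Inner (ρ): 1856sin(φ).
Middle (φ): 3712.
Outer (θ): 7424π.

Therefore the triple integral equals 7424π.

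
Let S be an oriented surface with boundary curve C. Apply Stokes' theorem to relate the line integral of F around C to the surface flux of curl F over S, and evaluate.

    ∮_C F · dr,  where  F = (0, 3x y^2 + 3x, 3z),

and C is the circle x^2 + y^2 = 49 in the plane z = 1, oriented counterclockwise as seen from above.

Let S be the flat disk x^2 + y^2 ≤ 49 in the plane z = 1, with upward unit normal n̂ = ẑ. By Stokes' theorem,

    ∮_C F · dr = ∬_S (∇ × F) · n̂ dS = ∬_D (curl F)_z dA,

where D is the disk x^2 + y^2 ≤ 49.

Compute the curl of F = (0, 3x y^2 + 3x, 3z):
    (∇ × F)_x = ∂F_z/∂y - ∂F_y/∂z = 0,
    (∇ × F)_y = ∂F_x/∂z - ∂F_z/∂x = 0,
    (∇ × F)_z = ∂F_y/∂x - ∂F_x/∂y = 3y^2 + 3.

On z = 1, (curl F)_z = 3y^2 + 3.

Convert to polar (x = r cos θ, y = r sin θ, dA = r dr dθ); the integrand becomes 3r^2sin(θ)^2 + 3, so

    ∬_D (curl F)_z dA = ∫_0^{2π} ∫_0^{7} (3r^2sin(θ)^2 + 3) · r dr dθ.

Inner (r from 0 to 7): 7203sin(θ)^2/4 + 147/2.
Outer (θ from 0 to 2π): 7791π/4.

Therefore ∮_C F · dr = 7791π/4.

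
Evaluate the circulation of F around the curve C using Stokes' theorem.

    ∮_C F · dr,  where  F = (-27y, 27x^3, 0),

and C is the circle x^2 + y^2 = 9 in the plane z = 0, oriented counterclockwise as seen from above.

Let S be the flat disk x^2 + y^2 ≤ 9 in the plane z = 0, with upward unit normal n̂ = ẑ. By Stokes' theorem,

    ∮_C F · dr = ∬_S (∇ × F) · n̂ dS = ∬_D (curl F)_z dA,

where D is the disk x^2 + y^2 ≤ 9.

Compute the curl of F = (-27y, 27x^3, 0):
    (∇ × F)_x = ∂F_z/∂y - ∂F_y/∂z = 0,
    (∇ × F)_y = ∂F_x/∂z - ∂F_z/∂x = 0,
    (∇ × F)_z = ∂F_y/∂x - ∂F_x/∂y = 81x^2 + 27.

On z = 0, (curl F)_z = 81x^2 + 27.

Convert to polar (x = r cos θ, y = r sin θ, dA = r dr dθ); the integrand becomes 81r^2cos(θ)^2 + 27, so

    ∬_D (curl F)_z dA = ∫_0^{2π} ∫_0^{3} (81r^2cos(θ)^2 + 27) · r dr dθ.

Inner (r from 0 to 3): 6561cos(θ)^2/4 + 243/2.
Outer (θ from 0 to 2π): 7533π/4.

Therefore ∮_C F · dr = 7533π/4.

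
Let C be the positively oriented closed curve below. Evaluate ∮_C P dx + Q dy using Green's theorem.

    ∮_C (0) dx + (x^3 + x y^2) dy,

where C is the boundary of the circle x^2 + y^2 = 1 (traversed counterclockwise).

Green's theorem converts the closed line integral into a double integral over the enclosed region D:

    ∮_C P dx + Q dy = ∬_D (∂Q/∂x - ∂P/∂y) dA.

Here P = 0, Q = x^3 + x y^2, so

    ∂Q/∂x = 3x^2 + y^2,    ∂P/∂y = 0,
    ∂Q/∂x - ∂P/∂y = 3x^2 + y^2.

D is the region x^2 + y^2 ≤ 1. Evaluating the double integral:

In polar coordinates (x = r cos θ, y = r sin θ, dA = r dr dθ) the integrand becomes r^2(cos(2θ) + 2), so

    ∬_D (3x^2 + y^2) dA = ∫_0^{2π} ∫_0^{1} (r^2(cos(2θ) + 2)) · r dr dθ.

Inner (r from 0 to 1): cos(2θ)/4 + 1/2.
Outer (θ from 0 to 2π): π.

Therefore ∮_C P dx + Q dy = π.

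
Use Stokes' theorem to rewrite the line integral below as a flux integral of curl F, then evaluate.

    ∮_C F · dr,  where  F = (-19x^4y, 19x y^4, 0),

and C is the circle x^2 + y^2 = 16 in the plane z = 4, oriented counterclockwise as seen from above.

Let S be the flat disk x^2 + y^2 ≤ 16 in the plane z = 4, with upward unit normal n̂ = ẑ. By Stokes' theorem,

    ∮_C F · dr = ∬_S (∇ × F) · n̂ dS = ∬_D (curl F)_z dA,

where D is the disk x^2 + y^2 ≤ 16.

Compute the curl of F = (-19x^4y, 19x y^4, 0):
    (∇ × F)_x = ∂F_z/∂y - ∂F_y/∂z = 0,
    (∇ × F)_y = ∂F_x/∂z - ∂F_z/∂x = 0,
    (∇ × F)_z = ∂F_y/∂x - ∂F_x/∂y = 19x^4 + 19y^4.

On z = 4, (curl F)_z = 19x^4 + 19y^4.

Convert to polar (x = r cos θ, y = r sin θ, dA = r dr dθ); the integrand becomes 19r^4(sin(θ)^4 + cos(θ)^4), so

    ∬_D (curl F)_z dA = ∫_0^{2π} ∫_0^{4} (19r^4(sin(θ)^4 + cos(θ)^4)) · r dr dθ.

Inner (r from 0 to 4): 38912sin(θ)^4/3 + 38912cos(θ)^4/3.
Outer (θ from 0 to 2π): 19456π.

Therefore ∮_C F · dr = 19456π.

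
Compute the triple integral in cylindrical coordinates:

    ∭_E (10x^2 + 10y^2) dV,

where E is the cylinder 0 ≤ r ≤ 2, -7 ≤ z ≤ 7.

In cylindrical coordinates, x = r cos(θ), y = r sin(θ), z = z, and dV = r dr dθ dz.

The integrand becomes 10r^2, so

    ∭_E (10x^2 + 10y^2) dV = ∫_{0}^{2π} ∫_{0}^{2} ∫_{-7}^{7} (10r^2) · r dz dr dθ.

Inner (z): 140r^3.
Middle (r from 0 to 2): 560.
Outer (θ): 1120π.

Therefore the triple integral equals 1120π.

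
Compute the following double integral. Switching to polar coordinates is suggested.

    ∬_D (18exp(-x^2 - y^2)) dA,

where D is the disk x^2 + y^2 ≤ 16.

The region D is 0 ≤ r ≤ 4, 0 ≤ θ ≤ 2π in polar coordinates, where x = r cos(θ), y = r sin(θ), and dA = r dr dθ.

Under the substitution, the integrand becomes 18exp(-r^2), so

    ∬_D (18exp(-x^2 - y^2)) dA = ∫_{0}^{2π} ∫_{0}^{4} (18exp(-r^2)) · r dr dθ.

Inner integral (in r): ∫_{0}^{4} (18exp(-r^2)) · r dr = 9 - 9exp(-16).

Outer integral (in θ): ∫_{0}^{2π} (9 - 9exp(-16)) dθ = -18π exp(-16) + 18π.

Therefore ∬_D (18exp(-x^2 - y^2)) dA = -18π exp(-16) + 18π.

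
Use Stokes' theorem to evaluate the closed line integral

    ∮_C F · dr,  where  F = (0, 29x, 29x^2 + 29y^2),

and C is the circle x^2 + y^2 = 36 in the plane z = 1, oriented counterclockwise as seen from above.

Let S be the flat disk x^2 + y^2 ≤ 36 in the plane z = 1, with upward unit normal n̂ = ẑ. By Stokes' theorem,

    ∮_C F · dr = ∬_S (∇ × F) · n̂ dS = ∬_D (curl F)_z dA,

where D is the disk x^2 + y^2 ≤ 36.

Compute the curl of F = (0, 29x, 29x^2 + 29y^2):
    (∇ × F)_x = ∂F_z/∂y - ∂F_y/∂z = 58y,
    (∇ × F)_y = ∂F_x/∂z - ∂F_z/∂x = -58x,
    (∇ × F)_z = ∂F_y/∂x - ∂F_x/∂y = 29.

On z = 1, (curl F)_z = 29.

Convert to polar (x = r cos θ, y = r sin θ, dA = r dr dθ); the integrand becomes 29, so

    ∬_D (curl F)_z dA = ∫_0^{2π} ∫_0^{6} (29) · r dr dθ.

Inner (r from 0 to 6): 522.
Outer (θ from 0 to 2π): 1044π.

Therefore ∮_C F · dr = 1044π.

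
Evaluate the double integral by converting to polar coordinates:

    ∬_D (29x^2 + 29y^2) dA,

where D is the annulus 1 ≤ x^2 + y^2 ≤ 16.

The region D is 1 ≤ r ≤ 4, 0 ≤ θ ≤ 2π in polar coordinates, where x = r cos(θ), y = r sin(θ), and dA = r dr dθ.

Under the substitution, the integrand becomes 29r^2, so

    ∬_D (29x^2 + 29y^2) dA = ∫_{0}^{2π} ∫_{1}^{4} (29r^2) · r dr dθ.

Inner integral (in r): ∫_{1}^{4} (29r^2) · r dr = 7395/4.

Outer integral (in θ): ∫_{0}^{2π} (7395/4) dθ = 7395π/2.

Therefore ∬_D (29x^2 + 29y^2) dA = 7395π/2.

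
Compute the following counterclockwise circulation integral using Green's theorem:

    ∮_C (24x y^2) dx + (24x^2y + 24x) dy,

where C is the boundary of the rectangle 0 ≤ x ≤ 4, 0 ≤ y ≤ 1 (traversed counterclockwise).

Green's theorem converts the closed line integral into a double integral over the enclosed region D:

    ∮_C P dx + Q dy = ∬_D (∂Q/∂x - ∂P/∂y) dA.

Here P = 24x y^2, Q = 24x^2y + 24x, so

    ∂Q/∂x = 48x y + 24,    ∂P/∂y = 48x y,
    ∂Q/∂x - ∂P/∂y = 24.

D is the region 0 ≤ x ≤ 4, 0 ≤ y ≤ 1. Evaluating the double integral:

    ∬_D (24) dA = ∫_0^{4} ∫_0^{1} (24) dy dx.

Inner (y from 0 to 1): 24.
Outer (x from 0 to 4): 96.

Therefore ∮_C P dx + Q dy = 96.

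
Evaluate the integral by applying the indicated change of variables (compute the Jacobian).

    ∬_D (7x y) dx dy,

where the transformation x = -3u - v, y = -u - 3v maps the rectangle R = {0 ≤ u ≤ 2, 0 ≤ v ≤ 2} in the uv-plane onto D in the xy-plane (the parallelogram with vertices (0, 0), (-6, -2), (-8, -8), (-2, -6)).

Compute the Jacobian determinant of (x, y) with respect to (u, v):

    ∂(x,y)/∂(u,v) = | -3  -1 | = (-3)(-3) - (-1)(-1) = 8.
                   | -1  -3 |

Its absolute value is |J| = 8 (the area scaling factor).

Substituting x = -3u - v, y = -u - 3v into the integrand,

    7x y → 21u^2 + 70u v + 21v^2,

so the integral becomes

    ∬_R (21u^2 + 70u v + 21v^2) · |J| du dv = ∫_0^2 ∫_0^2 (168u^2 + 560u v + 168v^2) dv du.

Inner (v): 336u^2 + 1120u + 448.
Outer (u): 4032.

Therefore ∬_D (7x y) dx dy = 4032.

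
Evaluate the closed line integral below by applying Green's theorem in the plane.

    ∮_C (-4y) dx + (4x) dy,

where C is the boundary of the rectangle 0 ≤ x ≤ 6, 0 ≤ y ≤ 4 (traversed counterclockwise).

Green's theorem converts the closed line integral into a double integral over the enclosed region D:

    ∮_C P dx + Q dy = ∬_D (∂Q/∂x - ∂P/∂y) dA.

Here P = -4y, Q = 4x, so

    ∂Q/∂x = 4,    ∂P/∂y = -4,
    ∂Q/∂x - ∂P/∂y = 8.

D is the region 0 ≤ x ≤ 6, 0 ≤ y ≤ 4. Evaluating the double integral:

    ∬_D (8) dA = ∫_0^{6} ∫_0^{4} (8) dy dx.

Inner (y from 0 to 4): 32.
Outer (x from 0 to 6): 192.

Therefore ∮_C P dx + Q dy = 192.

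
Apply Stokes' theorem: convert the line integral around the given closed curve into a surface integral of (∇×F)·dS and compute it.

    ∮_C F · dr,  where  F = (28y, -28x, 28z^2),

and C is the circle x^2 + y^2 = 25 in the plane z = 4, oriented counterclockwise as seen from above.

Let S be the flat disk x^2 + y^2 ≤ 25 in the plane z = 4, with upward unit normal n̂ = ẑ. By Stokes' theorem,

    ∮_C F · dr = ∬_S (∇ × F) · n̂ dS = ∬_D (curl F)_z dA,

where D is the disk x^2 + y^2 ≤ 25.

Compute the curl of F = (28y, -28x, 28z^2):
    (∇ × F)_x = ∂F_z/∂y - ∂F_y/∂z = 0,
    (∇ × F)_y = ∂F_x/∂z - ∂F_z/∂x = 0,
    (∇ × F)_z = ∂F_y/∂x - ∂F_x/∂y = -56.

On z = 4, (curl F)_z = -56.

Convert to polar (x = r cos θ, y = r sin θ, dA = r dr dθ); the integrand becomes -56, so

    ∬_D (curl F)_z dA = ∫_0^{2π} ∫_0^{5} (-56) · r dr dθ.

Inner (r from 0 to 5): -700.
Outer (θ from 0 to 2π): -1400π.

Therefore ∮_C F · dr = -1400π.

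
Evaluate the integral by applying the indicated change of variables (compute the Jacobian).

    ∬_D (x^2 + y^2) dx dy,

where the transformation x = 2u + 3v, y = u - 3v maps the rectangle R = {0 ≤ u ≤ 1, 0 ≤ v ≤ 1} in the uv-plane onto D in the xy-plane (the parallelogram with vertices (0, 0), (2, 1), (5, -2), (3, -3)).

Compute the Jacobian determinant of (x, y) with respect to (u, v):

    ∂(x,y)/∂(u,v) = | 2  3 | = (2)(-3) - (3)(1) = -9.
                   | 1  -3 |

Its absolute value is |J| = 9 (the area scaling factor).

Substituting x = 2u + 3v, y = u - 3v into the integrand,

    x^2 + y^2 → 5u^2 + 6u v + 18v^2,

so the integral becomes

    ∬_R (5u^2 + 6u v + 18v^2) · |J| du dv = ∫_0^1 ∫_0^1 (45u^2 + 54u v + 162v^2) dv du.

Inner (v): 45u^2 + 27u + 54.
Outer (u): 165/2.

Therefore ∬_D (x^2 + y^2) dx dy = 165/2.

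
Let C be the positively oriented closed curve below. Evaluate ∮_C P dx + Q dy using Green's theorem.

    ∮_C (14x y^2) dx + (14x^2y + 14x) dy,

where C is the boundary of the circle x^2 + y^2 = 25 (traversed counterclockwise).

Green's theorem converts the closed line integral into a double integral over the enclosed region D:

    ∮_C P dx + Q dy = ∬_D (∂Q/∂x - ∂P/∂y) dA.

Here P = 14x y^2, Q = 14x^2y + 14x, so

    ∂Q/∂x = 28x y + 14,    ∂P/∂y = 28x y,
    ∂Q/∂x - ∂P/∂y = 14.

D is the region x^2 + y^2 ≤ 25. Evaluating the double integral:

In polar coordinates (x = r cos θ, y = r sin θ, dA = r dr dθ) the integrand becomes 14, so

    ∬_D (14) dA = ∫_0^{2π} ∫_0^{5} (14) · r dr dθ.

Inner (r from 0 to 5): 175.
Outer (θ from 0 to 2π): 350π.

Therefore ∮_C P dx + Q dy = 350π.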